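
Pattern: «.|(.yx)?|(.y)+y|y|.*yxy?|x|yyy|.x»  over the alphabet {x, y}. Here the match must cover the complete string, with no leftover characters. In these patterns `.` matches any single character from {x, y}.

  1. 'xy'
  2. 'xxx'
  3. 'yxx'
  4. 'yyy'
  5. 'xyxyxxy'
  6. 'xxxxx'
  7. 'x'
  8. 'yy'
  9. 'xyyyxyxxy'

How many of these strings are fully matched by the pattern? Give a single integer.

2

1 → no match
2 → no match
3 → no match
4 → match
5 → no match
6 → no match
7 → match
8 → no match
9 → no match
Total matched: 2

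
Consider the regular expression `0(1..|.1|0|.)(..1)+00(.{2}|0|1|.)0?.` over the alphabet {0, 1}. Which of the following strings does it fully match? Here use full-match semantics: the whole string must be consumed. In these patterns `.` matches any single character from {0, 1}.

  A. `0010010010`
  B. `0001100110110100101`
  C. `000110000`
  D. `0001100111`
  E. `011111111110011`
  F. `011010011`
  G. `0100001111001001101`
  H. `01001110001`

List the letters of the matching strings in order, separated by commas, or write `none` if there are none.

A → match
B → match
C → match
D → match
E → match
F → match
G → match
H → match

A, B, C, D, E, F, G, H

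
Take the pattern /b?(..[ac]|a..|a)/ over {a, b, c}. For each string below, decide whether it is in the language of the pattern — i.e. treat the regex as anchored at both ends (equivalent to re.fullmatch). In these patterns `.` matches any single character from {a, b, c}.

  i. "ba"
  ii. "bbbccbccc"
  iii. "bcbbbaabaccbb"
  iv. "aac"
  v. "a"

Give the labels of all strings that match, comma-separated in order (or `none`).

i, iv, v

i → match
ii → no match
iii → no match
iv → match
v → match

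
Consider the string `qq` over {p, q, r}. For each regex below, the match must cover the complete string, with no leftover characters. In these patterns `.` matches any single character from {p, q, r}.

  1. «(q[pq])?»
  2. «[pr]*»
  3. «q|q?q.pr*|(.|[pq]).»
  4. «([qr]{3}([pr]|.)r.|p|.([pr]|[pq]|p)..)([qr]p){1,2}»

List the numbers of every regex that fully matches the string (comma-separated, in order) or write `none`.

1 → match
2 → no match
3 → match
4 → no match — must end with `p`

1, 3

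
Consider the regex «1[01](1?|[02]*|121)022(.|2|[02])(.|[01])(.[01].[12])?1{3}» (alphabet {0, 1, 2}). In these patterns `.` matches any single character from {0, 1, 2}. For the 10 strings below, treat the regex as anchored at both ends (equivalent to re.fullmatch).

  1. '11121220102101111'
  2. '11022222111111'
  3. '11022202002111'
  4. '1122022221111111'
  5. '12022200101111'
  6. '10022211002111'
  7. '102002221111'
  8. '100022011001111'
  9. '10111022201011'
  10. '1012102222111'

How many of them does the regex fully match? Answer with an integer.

7

1 → no match
2 → match
3 → match
4 → match
5 → no match
6 → match
7 → match
8 → match
9 → no match
10 → match
Total matched: 7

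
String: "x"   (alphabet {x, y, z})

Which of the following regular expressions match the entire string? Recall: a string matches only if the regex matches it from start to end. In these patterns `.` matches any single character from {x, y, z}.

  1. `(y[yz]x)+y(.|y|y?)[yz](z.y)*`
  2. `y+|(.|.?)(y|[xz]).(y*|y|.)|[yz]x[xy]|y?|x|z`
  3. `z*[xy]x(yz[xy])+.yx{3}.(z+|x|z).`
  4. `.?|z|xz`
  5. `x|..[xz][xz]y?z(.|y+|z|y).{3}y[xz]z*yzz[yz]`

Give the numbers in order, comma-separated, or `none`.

2, 4, 5

1 → no match — must start with "y"
2 → match
3 → no match
4 → match
5 → match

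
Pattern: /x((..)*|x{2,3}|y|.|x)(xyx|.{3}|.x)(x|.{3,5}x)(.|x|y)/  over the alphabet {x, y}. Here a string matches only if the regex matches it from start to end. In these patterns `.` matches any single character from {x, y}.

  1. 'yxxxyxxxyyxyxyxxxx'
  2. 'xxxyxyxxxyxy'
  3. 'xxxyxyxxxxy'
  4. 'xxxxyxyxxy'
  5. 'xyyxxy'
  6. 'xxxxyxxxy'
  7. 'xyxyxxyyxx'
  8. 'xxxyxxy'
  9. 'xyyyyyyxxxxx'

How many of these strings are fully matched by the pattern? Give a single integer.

1 → no match — must start with 'x'
2 → match
3 → match
4 → match
5 → match
6 → match
7 → match
8 → match
9 → match
Total matched: 8

8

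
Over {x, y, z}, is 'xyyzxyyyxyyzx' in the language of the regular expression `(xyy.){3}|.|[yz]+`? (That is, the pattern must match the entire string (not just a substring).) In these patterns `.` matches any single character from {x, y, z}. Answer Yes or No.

No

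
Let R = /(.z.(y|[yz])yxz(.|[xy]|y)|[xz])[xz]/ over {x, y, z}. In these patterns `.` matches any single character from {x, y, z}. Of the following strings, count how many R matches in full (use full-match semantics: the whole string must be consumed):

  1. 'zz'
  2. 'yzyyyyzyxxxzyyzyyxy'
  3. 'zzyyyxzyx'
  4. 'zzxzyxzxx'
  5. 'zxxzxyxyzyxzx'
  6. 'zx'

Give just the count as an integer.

4

1 → match
2 → no match
3 → match
4 → match
5 → no match
6 → match
Total matched: 4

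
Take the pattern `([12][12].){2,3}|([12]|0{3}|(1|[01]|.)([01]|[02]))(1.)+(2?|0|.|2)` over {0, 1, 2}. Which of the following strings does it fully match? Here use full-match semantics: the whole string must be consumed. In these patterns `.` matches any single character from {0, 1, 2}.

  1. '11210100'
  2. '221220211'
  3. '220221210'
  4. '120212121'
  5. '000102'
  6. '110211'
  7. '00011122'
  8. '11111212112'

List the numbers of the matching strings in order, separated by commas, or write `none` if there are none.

1. '11210100' → match
2. '221220211' → match
3. '220221210' → match
4. '120212121' → match
5. '000102' → match
6. '110211' → match
7. '00011122' → match
8. '11111212112' → match

1, 2, 3, 4, 5, 6, 7, 8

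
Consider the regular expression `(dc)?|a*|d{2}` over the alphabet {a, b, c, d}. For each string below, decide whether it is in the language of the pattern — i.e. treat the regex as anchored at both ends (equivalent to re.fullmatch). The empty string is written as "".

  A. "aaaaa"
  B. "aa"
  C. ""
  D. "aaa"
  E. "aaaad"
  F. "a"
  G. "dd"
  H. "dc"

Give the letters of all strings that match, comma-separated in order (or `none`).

A → match
B → match
C → match
D → match
E → no match
F → match
G → match
H → match

A, B, C, D, F, G, H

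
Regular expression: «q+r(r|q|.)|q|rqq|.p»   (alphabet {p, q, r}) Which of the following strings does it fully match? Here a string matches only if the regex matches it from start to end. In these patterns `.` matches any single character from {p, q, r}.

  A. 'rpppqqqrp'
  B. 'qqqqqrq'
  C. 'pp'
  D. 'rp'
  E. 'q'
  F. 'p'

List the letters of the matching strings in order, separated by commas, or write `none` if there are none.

A → no match
B → match
C → match
D → match
E → match
F → no match

B, C, D, E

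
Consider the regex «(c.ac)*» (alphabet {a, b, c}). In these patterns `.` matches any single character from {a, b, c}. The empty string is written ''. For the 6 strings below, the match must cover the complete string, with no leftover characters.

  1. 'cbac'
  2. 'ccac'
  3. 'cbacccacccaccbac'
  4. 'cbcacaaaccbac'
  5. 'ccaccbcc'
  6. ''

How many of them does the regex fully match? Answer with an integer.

1 → match
2 → match
3 → match
4 → no match
5 → no match
6 → match
Total matched: 4

4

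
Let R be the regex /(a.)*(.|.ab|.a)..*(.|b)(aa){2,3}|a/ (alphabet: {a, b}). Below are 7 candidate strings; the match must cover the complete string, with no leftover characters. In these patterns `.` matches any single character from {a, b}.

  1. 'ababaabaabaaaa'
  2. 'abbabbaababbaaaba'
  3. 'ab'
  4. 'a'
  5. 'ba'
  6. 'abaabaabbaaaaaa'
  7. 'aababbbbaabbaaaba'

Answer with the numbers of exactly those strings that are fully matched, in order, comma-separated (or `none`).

1 → match
2 → no match
3 → no match
4 → match
5 → no match
6 → match
7 → no match

1, 4, 6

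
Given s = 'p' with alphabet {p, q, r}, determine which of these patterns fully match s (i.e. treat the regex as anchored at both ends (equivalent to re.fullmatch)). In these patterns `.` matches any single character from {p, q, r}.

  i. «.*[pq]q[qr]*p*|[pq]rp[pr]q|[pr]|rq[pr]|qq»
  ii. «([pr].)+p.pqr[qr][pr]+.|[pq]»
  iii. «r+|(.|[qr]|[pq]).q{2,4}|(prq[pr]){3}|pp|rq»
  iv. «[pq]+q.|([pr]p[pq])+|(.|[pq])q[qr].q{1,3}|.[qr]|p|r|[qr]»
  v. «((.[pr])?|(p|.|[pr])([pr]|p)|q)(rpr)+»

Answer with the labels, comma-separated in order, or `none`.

i, ii, iv

i → match
ii → match
iii → no match
iv → match
v → no match — must end with 'rpr'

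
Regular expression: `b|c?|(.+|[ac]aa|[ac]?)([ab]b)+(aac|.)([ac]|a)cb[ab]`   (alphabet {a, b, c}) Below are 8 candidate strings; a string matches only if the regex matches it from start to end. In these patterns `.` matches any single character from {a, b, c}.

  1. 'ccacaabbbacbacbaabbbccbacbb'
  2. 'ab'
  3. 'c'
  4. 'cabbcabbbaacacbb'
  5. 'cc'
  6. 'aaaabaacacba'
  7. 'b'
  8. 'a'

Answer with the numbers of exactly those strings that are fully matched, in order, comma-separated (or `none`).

1 → no match
2 → no match
3 → match
4 → match
5 → no match
6 → match
7 → match
8 → no match

3, 4, 6, 7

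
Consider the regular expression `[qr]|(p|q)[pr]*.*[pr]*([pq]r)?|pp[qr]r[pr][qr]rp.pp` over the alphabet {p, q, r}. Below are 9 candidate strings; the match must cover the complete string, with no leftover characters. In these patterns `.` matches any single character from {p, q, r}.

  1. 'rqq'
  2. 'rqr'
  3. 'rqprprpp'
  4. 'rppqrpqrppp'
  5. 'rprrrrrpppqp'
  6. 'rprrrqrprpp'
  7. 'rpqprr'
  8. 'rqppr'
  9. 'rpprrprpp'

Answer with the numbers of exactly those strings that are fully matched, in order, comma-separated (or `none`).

1 → no match
2 → no match
3 → no match
4 → no match
5 → no match
6 → no match
7 → no match
8 → no match
9 → no match

none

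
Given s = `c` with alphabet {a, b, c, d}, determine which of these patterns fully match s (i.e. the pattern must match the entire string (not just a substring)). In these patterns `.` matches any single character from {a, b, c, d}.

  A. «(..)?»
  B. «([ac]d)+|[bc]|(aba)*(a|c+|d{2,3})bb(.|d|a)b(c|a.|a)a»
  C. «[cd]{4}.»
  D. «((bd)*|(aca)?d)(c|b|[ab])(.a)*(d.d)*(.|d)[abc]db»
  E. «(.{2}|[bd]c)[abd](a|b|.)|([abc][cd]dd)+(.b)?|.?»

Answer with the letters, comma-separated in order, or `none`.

B, E

A → no match
B → match
C → no match
D → no match — must end with `db`
E → match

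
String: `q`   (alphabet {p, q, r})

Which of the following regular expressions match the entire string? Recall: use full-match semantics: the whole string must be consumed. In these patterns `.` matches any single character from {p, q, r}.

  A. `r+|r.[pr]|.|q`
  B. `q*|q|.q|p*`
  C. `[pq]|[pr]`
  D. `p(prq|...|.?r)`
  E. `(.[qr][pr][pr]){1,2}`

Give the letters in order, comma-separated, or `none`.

A, B, C

A → match
B → match
C → match
D → no match — must start with `p`
E → no match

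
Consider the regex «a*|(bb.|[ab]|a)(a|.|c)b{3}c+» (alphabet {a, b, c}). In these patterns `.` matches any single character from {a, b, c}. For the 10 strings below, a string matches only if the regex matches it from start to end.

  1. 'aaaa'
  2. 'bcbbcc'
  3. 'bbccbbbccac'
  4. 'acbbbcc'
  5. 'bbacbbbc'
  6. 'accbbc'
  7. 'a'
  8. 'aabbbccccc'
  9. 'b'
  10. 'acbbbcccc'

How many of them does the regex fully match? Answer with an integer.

1 → match
2 → no match
3 → no match
4 → match
5 → match
6 → no match
7 → match
8 → match
9 → no match
10 → match
Total matched: 6

6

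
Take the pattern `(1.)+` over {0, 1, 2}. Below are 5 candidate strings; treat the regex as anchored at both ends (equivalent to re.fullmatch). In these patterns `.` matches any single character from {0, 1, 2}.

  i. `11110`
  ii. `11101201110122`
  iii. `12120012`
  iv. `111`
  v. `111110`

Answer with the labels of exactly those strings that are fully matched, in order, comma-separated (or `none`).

i → no match
ii → no match
iii → no match
iv → no match
v → match

v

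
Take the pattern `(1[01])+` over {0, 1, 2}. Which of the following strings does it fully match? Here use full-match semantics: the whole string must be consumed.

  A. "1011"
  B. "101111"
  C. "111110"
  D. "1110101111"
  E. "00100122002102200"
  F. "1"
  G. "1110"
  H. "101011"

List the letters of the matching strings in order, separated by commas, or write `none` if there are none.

A → match
B → match
C → match
D → match
E → no match — must start with "1"
F → no match
G → match
H → match

A, B, C, D, G, H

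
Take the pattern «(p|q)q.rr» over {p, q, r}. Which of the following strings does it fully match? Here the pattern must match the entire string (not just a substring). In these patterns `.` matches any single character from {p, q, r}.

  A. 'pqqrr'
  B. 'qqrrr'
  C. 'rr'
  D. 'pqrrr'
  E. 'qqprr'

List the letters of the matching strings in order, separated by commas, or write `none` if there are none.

A → match
B → match
C → no match
D → match
E → match

A, B, D, E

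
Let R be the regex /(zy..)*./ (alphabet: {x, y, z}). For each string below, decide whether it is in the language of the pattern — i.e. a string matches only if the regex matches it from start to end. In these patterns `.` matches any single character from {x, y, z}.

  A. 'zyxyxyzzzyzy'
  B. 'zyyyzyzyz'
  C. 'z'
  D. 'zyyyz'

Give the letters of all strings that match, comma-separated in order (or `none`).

A → no match
B → match
C → match
D → match

B, C, D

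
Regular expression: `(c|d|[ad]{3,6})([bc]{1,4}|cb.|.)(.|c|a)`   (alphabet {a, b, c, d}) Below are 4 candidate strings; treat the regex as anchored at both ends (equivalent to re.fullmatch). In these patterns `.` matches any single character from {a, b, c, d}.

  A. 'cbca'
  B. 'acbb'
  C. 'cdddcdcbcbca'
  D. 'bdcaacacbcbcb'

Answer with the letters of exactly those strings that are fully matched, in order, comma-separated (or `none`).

A. 'cbca' → match
B. 'acbb' → no match
C. 'cdddcdcbcbca' → no match
D → no match

A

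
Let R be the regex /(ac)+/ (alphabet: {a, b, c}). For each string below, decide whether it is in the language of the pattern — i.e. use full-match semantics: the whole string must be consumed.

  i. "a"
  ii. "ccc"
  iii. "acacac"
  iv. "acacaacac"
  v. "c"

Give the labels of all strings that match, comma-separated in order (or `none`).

iii

i → no match — must start with "ac"
ii → no match — must start with "ac"
iii → match
iv → no match
v → no match — must start with "ac"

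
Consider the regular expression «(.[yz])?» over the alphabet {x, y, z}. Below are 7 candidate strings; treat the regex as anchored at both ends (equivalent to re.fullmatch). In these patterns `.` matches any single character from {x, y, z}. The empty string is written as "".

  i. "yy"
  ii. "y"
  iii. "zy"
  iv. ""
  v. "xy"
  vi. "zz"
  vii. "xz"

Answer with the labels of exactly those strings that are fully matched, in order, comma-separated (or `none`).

i, iii, iv, v, vi, vii

i. "yy" → match
ii. "y" → no match
iii. "zy" → match
iv. "" → match
v. "xy" → match
vi. "zz" → match
vii. "xz" → match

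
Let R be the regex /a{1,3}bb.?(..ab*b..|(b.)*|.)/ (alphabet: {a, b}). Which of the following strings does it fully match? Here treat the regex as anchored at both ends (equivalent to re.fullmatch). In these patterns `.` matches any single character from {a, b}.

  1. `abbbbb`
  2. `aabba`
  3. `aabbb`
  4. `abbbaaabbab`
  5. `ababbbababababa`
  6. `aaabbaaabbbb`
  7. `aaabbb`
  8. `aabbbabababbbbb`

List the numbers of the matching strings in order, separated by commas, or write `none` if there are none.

1, 2, 3, 4, 6, 7

1. `abbbbb` → match
2. `aabba` → match
3. `aabbb` → match
4. `abbbaaabbab` → match
5 → no match
6. `aaabbaaabbbb` → match
7. `aaabbb` → match
8 → no match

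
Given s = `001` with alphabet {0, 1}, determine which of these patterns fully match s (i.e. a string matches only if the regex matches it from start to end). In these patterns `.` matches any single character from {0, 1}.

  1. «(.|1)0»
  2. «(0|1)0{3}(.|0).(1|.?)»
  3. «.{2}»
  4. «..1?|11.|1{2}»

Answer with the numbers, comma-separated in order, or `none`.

1 → no match — must end with `0`
2 → no match
3 → no match
4 → match

4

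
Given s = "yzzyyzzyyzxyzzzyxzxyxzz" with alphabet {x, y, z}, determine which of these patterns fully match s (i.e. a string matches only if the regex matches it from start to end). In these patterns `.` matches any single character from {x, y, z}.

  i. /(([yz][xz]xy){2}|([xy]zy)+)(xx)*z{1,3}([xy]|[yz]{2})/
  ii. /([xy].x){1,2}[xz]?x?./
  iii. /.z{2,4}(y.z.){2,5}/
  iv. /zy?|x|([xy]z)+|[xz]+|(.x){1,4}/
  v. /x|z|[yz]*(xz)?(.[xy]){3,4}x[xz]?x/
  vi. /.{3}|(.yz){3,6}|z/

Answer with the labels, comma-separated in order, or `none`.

iii

i → no match
ii → no match
iii → match
iv → no match
v → no match
vi → no match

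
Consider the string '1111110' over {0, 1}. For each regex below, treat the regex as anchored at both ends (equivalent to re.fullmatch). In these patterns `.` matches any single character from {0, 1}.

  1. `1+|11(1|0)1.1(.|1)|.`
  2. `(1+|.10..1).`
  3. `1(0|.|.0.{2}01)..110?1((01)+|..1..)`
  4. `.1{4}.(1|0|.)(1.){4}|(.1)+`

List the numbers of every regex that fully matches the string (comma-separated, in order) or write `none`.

1, 2

1 → match
2 → match
3 → no match
4 → no match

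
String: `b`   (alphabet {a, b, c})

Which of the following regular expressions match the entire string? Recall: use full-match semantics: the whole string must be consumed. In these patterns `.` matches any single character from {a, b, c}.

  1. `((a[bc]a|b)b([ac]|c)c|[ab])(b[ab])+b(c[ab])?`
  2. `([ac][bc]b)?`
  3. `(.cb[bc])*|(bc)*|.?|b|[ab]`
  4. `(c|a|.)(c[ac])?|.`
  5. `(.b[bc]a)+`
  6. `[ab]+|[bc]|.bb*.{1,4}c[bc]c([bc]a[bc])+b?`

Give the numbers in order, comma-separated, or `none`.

3, 4, 6

1 → no match
2 → no match
3 → match
4 → match
5 → no match — must end with `a`
6 → match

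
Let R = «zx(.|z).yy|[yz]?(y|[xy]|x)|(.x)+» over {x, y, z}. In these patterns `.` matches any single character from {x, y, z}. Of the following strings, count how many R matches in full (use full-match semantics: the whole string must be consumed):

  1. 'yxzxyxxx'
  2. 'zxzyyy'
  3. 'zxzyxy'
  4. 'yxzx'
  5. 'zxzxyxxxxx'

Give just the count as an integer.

1. 'yxzxyxxx' → match
2. 'zxzyyy' → match
3. 'zxzyxy' → no match
4. 'yxzx' → match
5. 'zxzxyxxxxx' → match
Total matched: 4

4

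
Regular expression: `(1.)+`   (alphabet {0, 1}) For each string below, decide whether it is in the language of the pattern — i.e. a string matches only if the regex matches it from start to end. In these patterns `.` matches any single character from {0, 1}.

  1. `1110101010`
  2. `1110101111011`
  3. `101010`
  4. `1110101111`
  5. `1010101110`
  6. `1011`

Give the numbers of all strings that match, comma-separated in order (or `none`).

1 → match
2 → no match
3 → match
4 → match
5 → match
6 → match

1, 3, 4, 5, 6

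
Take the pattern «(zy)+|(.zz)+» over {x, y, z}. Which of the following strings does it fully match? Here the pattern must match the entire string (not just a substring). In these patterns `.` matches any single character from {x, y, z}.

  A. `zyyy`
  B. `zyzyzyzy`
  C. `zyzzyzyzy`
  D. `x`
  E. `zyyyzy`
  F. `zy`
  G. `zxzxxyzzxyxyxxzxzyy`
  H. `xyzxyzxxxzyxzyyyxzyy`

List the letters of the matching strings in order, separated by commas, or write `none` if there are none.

B, F

A → no match
B → match
C → no match
D → no match
E → no match
F → match
G → no match
H → no match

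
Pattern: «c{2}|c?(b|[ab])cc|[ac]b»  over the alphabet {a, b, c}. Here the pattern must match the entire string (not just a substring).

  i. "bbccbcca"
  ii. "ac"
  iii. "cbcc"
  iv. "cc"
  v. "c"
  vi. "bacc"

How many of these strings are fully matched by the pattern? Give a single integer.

i. "bbccbcca" → no match
ii. "ac" → no match
iii. "cbcc" → match
iv. "cc" → match
v. "c" → no match
vi. "bacc" → no match
Total matched: 2

2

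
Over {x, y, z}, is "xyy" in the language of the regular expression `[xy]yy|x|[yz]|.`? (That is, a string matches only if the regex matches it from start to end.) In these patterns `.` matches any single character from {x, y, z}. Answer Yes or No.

Yes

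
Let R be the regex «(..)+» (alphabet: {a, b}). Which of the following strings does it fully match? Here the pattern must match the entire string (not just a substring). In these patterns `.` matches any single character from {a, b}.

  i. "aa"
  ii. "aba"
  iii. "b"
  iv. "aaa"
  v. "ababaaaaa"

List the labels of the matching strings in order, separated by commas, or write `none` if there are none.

i

i. "aa" → match
ii. "aba" → no match
iii. "b" → no match
iv. "aaa" → no match
v. "ababaaaaa" → no match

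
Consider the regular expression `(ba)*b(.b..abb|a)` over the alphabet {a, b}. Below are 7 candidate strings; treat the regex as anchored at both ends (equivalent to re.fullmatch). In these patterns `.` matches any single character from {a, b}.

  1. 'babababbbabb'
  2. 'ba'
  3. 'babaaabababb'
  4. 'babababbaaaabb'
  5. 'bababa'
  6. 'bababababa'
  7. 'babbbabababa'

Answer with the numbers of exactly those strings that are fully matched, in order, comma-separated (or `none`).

1, 2, 5, 6

1 → match
2 → match
3 → no match
4 → no match
5 → match
6 → match
7 → no match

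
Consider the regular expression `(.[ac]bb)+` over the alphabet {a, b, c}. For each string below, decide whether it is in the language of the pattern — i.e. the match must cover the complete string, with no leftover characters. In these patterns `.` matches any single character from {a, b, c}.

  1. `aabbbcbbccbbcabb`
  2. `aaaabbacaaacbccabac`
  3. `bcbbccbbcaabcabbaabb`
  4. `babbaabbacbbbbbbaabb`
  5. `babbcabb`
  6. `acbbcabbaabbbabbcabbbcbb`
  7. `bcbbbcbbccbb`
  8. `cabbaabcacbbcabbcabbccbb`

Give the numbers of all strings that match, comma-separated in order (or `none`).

1 → match
2 → no match — must end with `bb`
3 → no match
4 → no match
5 → match
6 → match
7 → match
8 → no match

1, 5, 6, 7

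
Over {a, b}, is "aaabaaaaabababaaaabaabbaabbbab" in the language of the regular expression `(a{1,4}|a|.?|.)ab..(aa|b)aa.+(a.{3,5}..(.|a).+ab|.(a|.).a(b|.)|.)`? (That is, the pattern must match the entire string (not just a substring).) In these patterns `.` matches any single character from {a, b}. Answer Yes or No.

No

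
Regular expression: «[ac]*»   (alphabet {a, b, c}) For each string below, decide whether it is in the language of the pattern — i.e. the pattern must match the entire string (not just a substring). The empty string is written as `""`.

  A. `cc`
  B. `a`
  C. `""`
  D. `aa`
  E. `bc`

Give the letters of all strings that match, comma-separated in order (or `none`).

A. `cc` → match
B. `a` → match
C. `""` → match
D. `aa` → match
E. `bc` → no match

A, B, C, D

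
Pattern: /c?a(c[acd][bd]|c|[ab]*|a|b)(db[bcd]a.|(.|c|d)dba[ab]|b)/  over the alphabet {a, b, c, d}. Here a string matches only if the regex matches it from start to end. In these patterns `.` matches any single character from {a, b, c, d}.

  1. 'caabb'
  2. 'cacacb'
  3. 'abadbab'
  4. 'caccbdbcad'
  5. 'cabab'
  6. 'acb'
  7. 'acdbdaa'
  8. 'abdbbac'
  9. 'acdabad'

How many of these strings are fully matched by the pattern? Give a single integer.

7

1. 'caabb' → match
2. 'cacacb' → no match
3. 'abadbab' → match
4. 'caccbdbcad' → match
5. 'cabab' → match
6. 'acb' → match
7. 'acdbdaa' → match
8. 'abdbbac' → match
9. 'acdabad' → no match
Total matched: 7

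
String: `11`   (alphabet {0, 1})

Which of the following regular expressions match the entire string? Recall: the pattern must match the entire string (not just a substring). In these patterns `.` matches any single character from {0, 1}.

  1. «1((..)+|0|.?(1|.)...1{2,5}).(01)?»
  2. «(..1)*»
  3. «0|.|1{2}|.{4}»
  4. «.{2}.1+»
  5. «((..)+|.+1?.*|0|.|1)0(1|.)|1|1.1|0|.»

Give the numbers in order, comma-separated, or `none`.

3

1 → no match
2 → no match
3 → match
4 → no match
5 → no match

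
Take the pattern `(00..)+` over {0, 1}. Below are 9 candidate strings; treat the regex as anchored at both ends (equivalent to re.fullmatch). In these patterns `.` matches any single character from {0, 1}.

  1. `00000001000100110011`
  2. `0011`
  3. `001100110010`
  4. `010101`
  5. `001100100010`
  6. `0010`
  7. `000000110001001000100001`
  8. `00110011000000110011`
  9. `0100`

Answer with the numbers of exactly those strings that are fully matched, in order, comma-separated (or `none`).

1 → match
2 → match
3 → match
4 → no match — must start with `00`
5 → match
6 → match
7 → match
8 → match
9 → no match — must start with `00`

1, 2, 3, 5, 6, 7, 8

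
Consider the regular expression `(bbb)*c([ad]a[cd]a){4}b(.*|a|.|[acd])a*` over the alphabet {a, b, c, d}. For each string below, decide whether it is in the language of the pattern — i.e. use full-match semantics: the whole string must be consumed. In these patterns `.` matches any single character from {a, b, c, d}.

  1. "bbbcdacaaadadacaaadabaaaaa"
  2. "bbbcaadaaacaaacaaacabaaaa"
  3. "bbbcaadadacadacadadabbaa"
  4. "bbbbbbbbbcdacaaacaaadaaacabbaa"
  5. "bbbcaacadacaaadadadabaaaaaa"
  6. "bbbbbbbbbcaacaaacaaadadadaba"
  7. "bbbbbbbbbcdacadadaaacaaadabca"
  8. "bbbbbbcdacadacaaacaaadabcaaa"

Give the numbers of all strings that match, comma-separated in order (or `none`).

1, 2, 3, 4, 5, 6, 7, 8

1 → match
2 → match
3 → match
4 → match
5 → match
6 → match
7 → match
8 → match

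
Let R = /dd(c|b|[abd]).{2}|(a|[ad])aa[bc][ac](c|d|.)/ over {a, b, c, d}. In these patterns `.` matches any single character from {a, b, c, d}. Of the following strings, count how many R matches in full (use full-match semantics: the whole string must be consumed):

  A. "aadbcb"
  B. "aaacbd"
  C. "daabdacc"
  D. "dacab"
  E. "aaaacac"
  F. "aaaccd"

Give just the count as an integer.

A. "aadbcb" → no match
B. "aaacbd" → no match
C. "daabdacc" → no match
D. "dacab" → no match
E. "aaaacac" → no match
F. "aaaccd" → match
Total matched: 1

1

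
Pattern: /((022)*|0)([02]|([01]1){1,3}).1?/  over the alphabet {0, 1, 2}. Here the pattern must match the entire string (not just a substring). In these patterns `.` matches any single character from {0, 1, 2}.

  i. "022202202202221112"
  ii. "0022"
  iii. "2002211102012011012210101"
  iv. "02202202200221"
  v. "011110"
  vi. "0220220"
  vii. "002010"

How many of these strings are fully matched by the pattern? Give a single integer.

i → no match
ii → no match
iii → no match
iv → no match
v → match
vi → no match
vii → no match
Total matched: 1

1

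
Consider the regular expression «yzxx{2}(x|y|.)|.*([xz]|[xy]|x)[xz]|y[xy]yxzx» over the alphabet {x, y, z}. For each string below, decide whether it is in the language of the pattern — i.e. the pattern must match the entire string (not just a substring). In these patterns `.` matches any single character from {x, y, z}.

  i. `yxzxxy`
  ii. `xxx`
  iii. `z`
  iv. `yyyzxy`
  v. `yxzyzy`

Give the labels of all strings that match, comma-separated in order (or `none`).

i → no match
ii → match
iii → no match
iv → no match
v → no match

ii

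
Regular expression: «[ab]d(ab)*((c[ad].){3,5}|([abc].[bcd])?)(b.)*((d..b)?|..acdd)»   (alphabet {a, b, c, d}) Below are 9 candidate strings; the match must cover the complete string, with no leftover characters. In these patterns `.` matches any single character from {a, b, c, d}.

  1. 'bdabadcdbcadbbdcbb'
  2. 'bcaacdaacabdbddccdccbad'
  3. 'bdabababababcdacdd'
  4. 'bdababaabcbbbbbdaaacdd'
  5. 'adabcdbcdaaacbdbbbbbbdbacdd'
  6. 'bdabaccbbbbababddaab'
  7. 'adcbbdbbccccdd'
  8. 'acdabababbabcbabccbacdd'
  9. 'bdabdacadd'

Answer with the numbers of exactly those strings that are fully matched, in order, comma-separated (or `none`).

3

1 → no match
2 → no match
3 → match
4 → no match
5 → no match
6 → no match
7 → no match
8 → no match
9 → no match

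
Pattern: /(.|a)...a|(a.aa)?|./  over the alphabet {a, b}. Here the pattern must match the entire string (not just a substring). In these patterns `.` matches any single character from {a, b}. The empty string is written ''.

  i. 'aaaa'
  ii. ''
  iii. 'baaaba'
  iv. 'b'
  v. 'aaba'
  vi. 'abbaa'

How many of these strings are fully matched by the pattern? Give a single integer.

4

i → match
ii → match
iii → no match
iv → match
v → no match
vi → match
Total matched: 4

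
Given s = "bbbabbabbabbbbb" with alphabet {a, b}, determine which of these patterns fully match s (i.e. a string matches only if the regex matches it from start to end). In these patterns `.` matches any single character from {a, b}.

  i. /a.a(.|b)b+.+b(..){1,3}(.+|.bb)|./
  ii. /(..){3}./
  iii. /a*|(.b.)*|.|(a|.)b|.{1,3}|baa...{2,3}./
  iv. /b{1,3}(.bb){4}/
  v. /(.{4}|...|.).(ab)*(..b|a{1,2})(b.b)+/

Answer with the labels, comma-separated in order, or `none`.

i → no match
ii → no match
iii → match
iv → match
v → no match

iii, iv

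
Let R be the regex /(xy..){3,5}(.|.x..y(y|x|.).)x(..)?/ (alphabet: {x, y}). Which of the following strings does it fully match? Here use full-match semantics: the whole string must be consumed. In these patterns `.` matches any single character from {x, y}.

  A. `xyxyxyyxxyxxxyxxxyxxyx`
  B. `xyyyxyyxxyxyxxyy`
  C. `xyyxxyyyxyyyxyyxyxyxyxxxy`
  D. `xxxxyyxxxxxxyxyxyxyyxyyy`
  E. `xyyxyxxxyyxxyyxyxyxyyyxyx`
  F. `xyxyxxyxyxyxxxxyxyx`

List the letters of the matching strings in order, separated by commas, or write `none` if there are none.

A → match
B → match
C → no match
D → no match — must start with `xy`
E → no match
F → no match

A, B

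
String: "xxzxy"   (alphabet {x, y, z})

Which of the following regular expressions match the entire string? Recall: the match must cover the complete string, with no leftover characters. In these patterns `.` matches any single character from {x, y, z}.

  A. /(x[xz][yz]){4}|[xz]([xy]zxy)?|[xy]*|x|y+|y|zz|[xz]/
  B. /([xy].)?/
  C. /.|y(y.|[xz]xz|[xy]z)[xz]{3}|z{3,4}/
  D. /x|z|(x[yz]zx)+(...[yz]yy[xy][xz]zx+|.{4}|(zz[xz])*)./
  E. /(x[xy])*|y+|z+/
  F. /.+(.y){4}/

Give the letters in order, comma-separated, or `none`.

A → match
B → no match
C → no match
D → no match
E → no match
F → no match

A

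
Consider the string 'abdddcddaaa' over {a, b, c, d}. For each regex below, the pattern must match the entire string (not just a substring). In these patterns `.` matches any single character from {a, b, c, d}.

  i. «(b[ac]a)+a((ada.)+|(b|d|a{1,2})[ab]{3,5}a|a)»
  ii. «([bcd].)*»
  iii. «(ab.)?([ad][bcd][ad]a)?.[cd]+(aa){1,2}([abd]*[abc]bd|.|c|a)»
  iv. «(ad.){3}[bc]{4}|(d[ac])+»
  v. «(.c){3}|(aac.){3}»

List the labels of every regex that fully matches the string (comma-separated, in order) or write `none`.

iii

i → no match — must start with 'b'
ii → no match
iii → match
iv → no match
v → no match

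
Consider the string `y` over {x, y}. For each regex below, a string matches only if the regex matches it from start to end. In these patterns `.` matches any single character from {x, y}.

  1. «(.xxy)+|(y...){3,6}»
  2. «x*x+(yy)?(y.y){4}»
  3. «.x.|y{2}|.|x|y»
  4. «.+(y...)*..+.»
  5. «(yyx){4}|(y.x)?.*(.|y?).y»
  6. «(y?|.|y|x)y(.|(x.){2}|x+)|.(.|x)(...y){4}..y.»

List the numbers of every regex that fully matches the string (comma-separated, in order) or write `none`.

1 → no match
2 → no match
3 → match
4 → no match
5 → no match
6 → no match

3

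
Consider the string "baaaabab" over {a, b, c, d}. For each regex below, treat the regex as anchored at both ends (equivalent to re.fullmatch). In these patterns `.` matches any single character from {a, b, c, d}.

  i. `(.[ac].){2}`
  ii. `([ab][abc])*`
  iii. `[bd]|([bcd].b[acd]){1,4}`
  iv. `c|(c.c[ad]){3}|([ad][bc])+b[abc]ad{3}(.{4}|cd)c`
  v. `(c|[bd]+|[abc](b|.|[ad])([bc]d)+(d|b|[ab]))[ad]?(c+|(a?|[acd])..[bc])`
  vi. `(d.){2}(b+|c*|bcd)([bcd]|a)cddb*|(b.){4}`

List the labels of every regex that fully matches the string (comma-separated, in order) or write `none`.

ii

i → no match
ii → match
iii → no match
iv → no match
v → no match
vi → no match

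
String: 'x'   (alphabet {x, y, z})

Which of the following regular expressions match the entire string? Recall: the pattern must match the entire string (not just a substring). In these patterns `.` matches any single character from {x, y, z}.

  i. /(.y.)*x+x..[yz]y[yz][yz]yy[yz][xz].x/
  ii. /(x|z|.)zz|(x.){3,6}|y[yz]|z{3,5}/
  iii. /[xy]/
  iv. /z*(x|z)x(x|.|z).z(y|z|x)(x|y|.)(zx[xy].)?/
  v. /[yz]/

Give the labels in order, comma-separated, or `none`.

i → no match
ii → no match
iii → match
iv → no match
v → no match

iii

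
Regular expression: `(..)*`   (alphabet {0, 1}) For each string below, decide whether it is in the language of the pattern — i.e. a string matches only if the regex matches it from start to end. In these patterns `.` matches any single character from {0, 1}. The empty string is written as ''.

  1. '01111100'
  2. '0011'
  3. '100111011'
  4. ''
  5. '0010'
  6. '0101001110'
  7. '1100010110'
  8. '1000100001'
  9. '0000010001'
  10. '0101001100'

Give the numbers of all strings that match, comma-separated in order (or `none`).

1, 2, 4, 5, 6, 7, 8, 9, 10

1 → match
2 → match
3 → no match
4 → match
5 → match
6 → match
7 → match
8 → match
9 → match
10 → match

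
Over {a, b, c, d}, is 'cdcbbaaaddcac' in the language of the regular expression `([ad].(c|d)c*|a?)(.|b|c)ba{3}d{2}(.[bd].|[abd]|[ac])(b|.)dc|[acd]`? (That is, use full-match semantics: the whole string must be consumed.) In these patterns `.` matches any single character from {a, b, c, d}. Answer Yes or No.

No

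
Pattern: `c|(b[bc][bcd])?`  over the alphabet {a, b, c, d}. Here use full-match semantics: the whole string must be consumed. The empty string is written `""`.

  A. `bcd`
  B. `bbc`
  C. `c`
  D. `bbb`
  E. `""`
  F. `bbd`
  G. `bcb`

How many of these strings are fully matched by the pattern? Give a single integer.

A → match
B → match
C → match
D → match
E → match
F → match
G → match
Total matched: 7

7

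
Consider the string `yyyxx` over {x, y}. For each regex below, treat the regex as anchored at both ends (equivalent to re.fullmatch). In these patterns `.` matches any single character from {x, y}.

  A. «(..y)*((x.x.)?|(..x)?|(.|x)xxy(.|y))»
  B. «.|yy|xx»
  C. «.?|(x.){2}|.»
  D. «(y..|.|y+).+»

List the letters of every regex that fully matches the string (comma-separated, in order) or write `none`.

A → no match
B → no match
C → no match
D → match

D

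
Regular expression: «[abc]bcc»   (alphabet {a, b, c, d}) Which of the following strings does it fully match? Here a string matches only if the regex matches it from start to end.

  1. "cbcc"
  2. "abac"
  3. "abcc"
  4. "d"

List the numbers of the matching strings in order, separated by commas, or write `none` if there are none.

1, 3

1 → match
2 → no match — must end with "bcc"
3 → match
4 → no match — must end with "bcc"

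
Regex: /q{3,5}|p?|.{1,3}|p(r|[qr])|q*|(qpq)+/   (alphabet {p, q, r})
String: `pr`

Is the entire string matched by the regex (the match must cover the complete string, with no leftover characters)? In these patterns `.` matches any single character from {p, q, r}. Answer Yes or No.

Yes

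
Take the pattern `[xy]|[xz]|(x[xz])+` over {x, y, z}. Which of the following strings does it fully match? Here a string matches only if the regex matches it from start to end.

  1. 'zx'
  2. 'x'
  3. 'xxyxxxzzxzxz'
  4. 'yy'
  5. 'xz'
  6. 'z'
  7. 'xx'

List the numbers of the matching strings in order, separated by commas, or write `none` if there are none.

2, 5, 6, 7

1 → no match
2 → match
3 → no match
4 → no match
5 → match
6 → match
7 → match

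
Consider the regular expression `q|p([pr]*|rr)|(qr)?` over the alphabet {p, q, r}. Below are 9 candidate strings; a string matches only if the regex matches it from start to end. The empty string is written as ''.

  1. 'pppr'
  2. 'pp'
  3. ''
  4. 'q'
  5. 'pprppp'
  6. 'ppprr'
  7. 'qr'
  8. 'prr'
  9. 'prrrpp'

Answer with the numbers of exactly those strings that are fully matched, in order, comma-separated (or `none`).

1. 'pppr' → match
2. 'pp' → match
3. '' → match
4. 'q' → match
5. 'pprppp' → match
6. 'ppprr' → match
7. 'qr' → match
8. 'prr' → match
9. 'prrrpp' → match

1, 2, 3, 4, 5, 6, 7, 8, 9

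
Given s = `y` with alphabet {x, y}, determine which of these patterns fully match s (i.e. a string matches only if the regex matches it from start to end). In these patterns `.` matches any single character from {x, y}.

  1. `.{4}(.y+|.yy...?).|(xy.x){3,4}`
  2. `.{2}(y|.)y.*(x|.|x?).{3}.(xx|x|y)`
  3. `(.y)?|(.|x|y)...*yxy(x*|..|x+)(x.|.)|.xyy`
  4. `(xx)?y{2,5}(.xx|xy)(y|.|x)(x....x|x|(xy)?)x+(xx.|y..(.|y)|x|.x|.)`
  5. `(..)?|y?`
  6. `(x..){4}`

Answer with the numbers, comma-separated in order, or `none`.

1 → no match
2 → no match
3 → no match
4 → no match
5 → match
6 → no match — must start with `x`

5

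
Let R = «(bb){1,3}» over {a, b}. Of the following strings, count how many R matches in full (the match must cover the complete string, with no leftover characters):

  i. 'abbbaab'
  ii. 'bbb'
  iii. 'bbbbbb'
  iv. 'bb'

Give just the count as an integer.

i → no match — must start with 'bb'
ii → no match
iii → match
iv → match
Total matched: 2

2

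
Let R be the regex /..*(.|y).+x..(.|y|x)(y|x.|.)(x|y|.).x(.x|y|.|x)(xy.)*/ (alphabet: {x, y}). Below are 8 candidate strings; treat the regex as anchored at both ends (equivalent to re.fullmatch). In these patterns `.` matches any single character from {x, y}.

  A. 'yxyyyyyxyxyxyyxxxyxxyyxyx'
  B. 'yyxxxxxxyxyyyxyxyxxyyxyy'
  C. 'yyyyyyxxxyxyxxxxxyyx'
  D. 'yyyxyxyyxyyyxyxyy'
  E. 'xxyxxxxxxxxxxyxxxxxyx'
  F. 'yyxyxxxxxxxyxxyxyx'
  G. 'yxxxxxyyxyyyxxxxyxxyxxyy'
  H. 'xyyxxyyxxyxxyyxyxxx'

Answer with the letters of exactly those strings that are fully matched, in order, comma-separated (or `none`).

A, B, D, E, F, G, H

A → match
B → match
C → no match
D → match
E → match
F → match
G → match
H → match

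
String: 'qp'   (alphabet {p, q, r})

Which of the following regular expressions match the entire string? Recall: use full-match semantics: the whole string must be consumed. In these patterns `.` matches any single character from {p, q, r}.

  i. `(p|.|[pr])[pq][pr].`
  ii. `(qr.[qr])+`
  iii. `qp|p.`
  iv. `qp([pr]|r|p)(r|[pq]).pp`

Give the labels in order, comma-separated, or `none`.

iii

i → no match
ii → no match — must start with 'qr'
iii → match
iv → no match — must end with 'pp'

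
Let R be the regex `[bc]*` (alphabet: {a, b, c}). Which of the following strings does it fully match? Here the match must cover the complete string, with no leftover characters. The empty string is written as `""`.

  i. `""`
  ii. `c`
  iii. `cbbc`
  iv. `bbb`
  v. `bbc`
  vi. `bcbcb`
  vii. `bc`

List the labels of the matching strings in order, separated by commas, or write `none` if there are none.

i, ii, iii, iv, v, vi, vii

i → match
ii → match
iii → match
iv → match
v → match
vi → match
vii → match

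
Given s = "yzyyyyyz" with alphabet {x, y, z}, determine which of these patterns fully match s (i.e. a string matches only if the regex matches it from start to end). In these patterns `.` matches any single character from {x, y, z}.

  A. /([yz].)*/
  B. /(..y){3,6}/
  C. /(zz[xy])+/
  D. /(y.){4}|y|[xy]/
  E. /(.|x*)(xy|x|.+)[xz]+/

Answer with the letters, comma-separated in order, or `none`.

A, D, E

A → match
B → no match — must end with "y"
C → no match — must start with "zz"
D → match
E → match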